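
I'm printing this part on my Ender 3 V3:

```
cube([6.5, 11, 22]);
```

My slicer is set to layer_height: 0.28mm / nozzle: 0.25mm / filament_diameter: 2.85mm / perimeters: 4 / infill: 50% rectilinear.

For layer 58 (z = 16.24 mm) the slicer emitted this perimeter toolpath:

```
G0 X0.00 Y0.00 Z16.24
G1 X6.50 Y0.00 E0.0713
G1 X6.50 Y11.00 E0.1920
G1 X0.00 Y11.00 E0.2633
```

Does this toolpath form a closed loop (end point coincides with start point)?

Start point (G0): (0.00, 0.00). End point (last G1): the path does not return to the start — open.

no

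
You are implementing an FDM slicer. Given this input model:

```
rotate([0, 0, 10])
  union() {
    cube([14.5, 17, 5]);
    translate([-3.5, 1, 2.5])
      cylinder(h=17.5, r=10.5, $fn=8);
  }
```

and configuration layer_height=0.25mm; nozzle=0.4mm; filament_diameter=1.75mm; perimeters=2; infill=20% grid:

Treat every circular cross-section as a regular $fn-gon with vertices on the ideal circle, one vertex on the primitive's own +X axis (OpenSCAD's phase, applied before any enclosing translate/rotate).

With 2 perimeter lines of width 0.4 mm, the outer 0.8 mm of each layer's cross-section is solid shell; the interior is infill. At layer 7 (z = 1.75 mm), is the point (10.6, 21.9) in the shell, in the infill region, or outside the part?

At z = 1.75 mm: the 14.5×17 cube contributes its full rectangle; the cylinder at (-3.5, 1) is absent (z outside [2.5, 20]); Taking the union: only the 14.5×17 cube is present, so the union is just that shape — 1 connected region; (whole slice rotated 10° about Z — lengths, areas and connectivity unchanged). Overall, the cross-section is a single solid region. Undo the 10° rotation: the query point maps to (14.242, 19.727) in the un-rotated model frame. The nearest boundary edge runs (14.50, 17.00)→(0.00, 17.00); distance from the point to it = 2.73 mm. The point is not inside any of the regions above, so it lies outside the cross-section (2.73 mm from the nearest boundary).

outside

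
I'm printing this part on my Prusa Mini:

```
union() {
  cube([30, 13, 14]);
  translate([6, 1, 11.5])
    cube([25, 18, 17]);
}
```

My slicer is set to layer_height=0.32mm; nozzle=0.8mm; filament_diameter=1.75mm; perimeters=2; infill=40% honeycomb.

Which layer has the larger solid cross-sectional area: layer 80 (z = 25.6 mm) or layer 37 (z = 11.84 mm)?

Layer 80 (z = 25.6): the cube does not reach this height (z outside [0, 14]); the 25×18 cube at (6, 1) contributes its full rectangle (area 450.00 mm²); Combining (union): only the 25×18 cube at (6, 1) is present, so the union is just that shape — area = 450.00 mm². So its area = 450.00 mm². Layer 37 (z = 11.84): the cube is present — its section is the full 30×13 rectangle (area 390.00 mm²); the 25×18 cube at (6, 1) contributes its full rectangle (area 450.00 mm²); Taking the union: the regions partially overlap — summed areas 840.00 mm² minus the doubly-counted overlap 288.00 mm² gives 552.00 mm² — area = 552.00 mm². So its area = 552.00 mm². Layer 37 is larger (552.00 vs 450.00 mm²).

layer 37 (z = 11.84 mm)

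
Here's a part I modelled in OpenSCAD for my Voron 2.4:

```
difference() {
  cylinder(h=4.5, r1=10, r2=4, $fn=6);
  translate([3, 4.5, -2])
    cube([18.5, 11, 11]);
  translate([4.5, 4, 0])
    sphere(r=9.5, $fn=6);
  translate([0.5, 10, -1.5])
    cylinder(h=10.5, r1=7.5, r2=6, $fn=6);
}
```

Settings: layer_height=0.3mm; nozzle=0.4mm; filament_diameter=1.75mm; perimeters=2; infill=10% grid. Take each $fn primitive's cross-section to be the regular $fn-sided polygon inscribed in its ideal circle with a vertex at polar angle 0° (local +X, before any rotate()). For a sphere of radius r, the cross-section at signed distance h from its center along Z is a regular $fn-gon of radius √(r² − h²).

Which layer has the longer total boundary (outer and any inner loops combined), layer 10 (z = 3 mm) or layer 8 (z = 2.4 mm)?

layer 8 (z = 2.4 mm)

Layer 10 (z = 3): the cone (r1=10→r2=4) has section circumradius 6.000 here — a regular 6-gon (perimeter = 2·6·6.000·sin(180°/6) = 36.00 mm); the cube at (3, 4.5) is present — its section is the full 18.5×11 rectangle (perimeter 59.00 mm); the sphere at (4.5, 4): section is a regular 6-gon, circumradius = √(r²−h²) = √(9.5²−3²) = 9.014 (perimeter = 2·6·9.014·sin(180°/6) = 54.08 mm); the cone at (0.5, 10): at t=0.429 of its height the radius interpolates to r₁+(r₂−r₁)t = 6.857, giving a regular 6-gon of that circumradius (perimeter = 2·6·6.857·sin(180°/6) = 41.14 mm); After the difference (first − rest): starting from the cone, the 18.5×11 cube at (3, 4.5) partially overlaps it — only the 0.14 mm² overlap (of its 203.50 mm²) is removed, clipping the outline; the r=9.5 sphere at (4.5, 4) partially overlaps it — only the 63.25 mm² overlap (of its 211.09 mm²) is removed, clipping the outline; the cone at (0.5, 10) misses the remaining region (no effect) — boundary = 29.40 mm. So its perimeter = 29.40 mm. Layer 8 (z = 2.4): the cone (r1=10→r2=4) has section circumradius 6.800 here — a regular 6-gon (perimeter = 2·6·6.800·sin(180°/6) = 40.80 mm); the cube at (3, 4.5) is present — its section is the full 18.5×11 rectangle (perimeter 59.00 mm); the r=9.5 sphere at (4.5, 4) contributes a regular 6-gon of circumradius √(9.5²−2.4²) = 9.192 (perimeter = 2·6·9.192·sin(180°/6) = 55.15 mm); the cone at (0.5, 10) contributes a regular 6-gon of circumradius 6.943 (interpolated between r1=7.5 and r2=6 at t=0.371) (perimeter = 2·6·6.943·sin(180°/6) = 41.66 mm); Taking the first minus the rest: starting from the cone, the 18.5×11 cube at (3, 4.5) partially overlaps it — only the 1.11 mm² overlap (of its 203.50 mm²) is removed, clipping the outline; the r=9.5 sphere at (4.5, 4) partially overlaps it — only the 77.82 mm² overlap (of its 219.51 mm²) is removed, clipping the outline; the cone at (0.5, 10) misses the remaining region (no effect) — boundary = 33.84 mm. So its perimeter = 33.84 mm. Layer 8 is larger (33.84 vs 29.40 mm).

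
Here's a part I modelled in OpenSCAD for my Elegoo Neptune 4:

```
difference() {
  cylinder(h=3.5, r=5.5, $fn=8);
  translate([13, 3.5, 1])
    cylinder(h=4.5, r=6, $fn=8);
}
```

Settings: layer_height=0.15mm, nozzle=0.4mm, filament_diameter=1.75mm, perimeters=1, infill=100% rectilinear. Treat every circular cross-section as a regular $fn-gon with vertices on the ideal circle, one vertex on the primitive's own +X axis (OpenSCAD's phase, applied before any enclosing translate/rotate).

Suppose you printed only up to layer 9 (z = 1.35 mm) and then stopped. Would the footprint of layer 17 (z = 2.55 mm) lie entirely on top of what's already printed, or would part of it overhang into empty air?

Compare the two slices. At z = 1.35: the r=5.5 cylinder contributes a regular 8-gon of circumradius 5.5 (area = (8/2)·5.500²·sin(360°/8) = 85.56 mm²); the r=6 cylinder at (13, 3.5) gives a regular 8-gon of circumradius 6 (constant along its height) (area = (8/2)·6.000²·sin(360°/8) = 101.82 mm²); Subtracting the remaining from the first: starting from the r=5.5 cylinder (85.56 mm²), the r=6 cylinder at (13, 3.5) misses the remaining region (no effect) — area = 85.56 mm². At z = 2.55: the cylinder: section is a regular 8-gon, circumradius r=5.5 (area = (8/2)·5.500²·sin(360°/8) = 85.56 mm²); the cylinder at (13, 3.5): section is a regular 8-gon, circumradius r=6 (area = (8/2)·6.000²·sin(360°/8) = 101.82 mm²); Subtracting the remaining from the first: starting from the r=5.5 cylinder (85.56 mm²), the r=6 cylinder at (13, 3.5) misses the remaining region (no effect) — area = 85.56 mm². Checking containment: the cross-section at z = 2.55 is a subset of the cross-section at z = 1.35.

entirely on top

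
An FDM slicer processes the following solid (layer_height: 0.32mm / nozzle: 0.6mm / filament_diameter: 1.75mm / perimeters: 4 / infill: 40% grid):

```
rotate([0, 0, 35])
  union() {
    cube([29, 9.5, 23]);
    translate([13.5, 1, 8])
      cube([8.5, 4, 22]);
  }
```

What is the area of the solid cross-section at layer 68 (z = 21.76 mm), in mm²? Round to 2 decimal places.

275.50 mm²

At z = 21.76 mm: the cube (footprint 29×9.5) is included at this height (area 275.50 mm²); the 8.5×4 cube at (13.5, 1) contributes its full rectangle (area 34.00 mm²); Combining (union): the 8.5×4 cube at (13.5, 1) lies entirely inside the 29×9.5 cube, so the union is just the 29×9.5 cube — area = 275.50 mm²; (rotated 35° about Z; rotation is an isometry so areas/perimeters/island counts are preserved). Overall, the cross-section is a single solid region. Net area = 275.50 mm².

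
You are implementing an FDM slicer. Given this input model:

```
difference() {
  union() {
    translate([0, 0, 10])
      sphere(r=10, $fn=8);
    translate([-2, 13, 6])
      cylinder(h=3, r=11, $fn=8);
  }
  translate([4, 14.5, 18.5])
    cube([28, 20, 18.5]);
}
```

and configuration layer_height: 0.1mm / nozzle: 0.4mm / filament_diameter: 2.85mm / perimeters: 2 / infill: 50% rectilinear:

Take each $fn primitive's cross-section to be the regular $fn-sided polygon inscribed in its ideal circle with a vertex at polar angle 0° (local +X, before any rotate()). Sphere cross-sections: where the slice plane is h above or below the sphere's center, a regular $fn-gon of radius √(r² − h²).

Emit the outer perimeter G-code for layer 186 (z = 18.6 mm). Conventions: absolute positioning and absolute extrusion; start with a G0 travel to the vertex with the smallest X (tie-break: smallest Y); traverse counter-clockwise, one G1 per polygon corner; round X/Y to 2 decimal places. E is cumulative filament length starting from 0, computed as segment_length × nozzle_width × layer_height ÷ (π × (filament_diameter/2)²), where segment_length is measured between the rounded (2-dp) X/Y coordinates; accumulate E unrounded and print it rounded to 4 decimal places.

At z = 18.6 mm: the r=10 sphere contributes a regular 8-gon of circumradius √(10²−8.6²) = 5.103; the cylinder at (-2, 13) does not reach this height (z outside [6, 9]); Combining (union): only the r=10 sphere is present, so the union is just that shape — 1 connected region; the 28×20 cube at (4, 14.5) contributes its full rectangle; Subtracting the remaining from the first: starting from that combined region, the 28×20 cube at (4, 14.5) misses the remaining region (no effect) — 1 connected region. The outline is a single polygon with 8 vertices. Extrusion per mm of travel: 0.4 × 0.1 / (π × 1.425²) = 0.006270. Accumulating E over each segment gives final E = 0.1959.

G0 X-5.10 Y0.00 Z18.60
G1 X-3.61 Y-3.61 E0.0245
G1 X0.00 Y-5.10 E0.0490
G1 X3.61 Y-3.61 E0.0735
G1 X5.10 Y0.00 E0.0980
G1 X3.61 Y3.61 E0.1224
G1 X0.00 Y5.10 E0.1469
G1 X-3.61 Y3.61 E0.1714
G1 X-5.10 Y0.00 E0.1959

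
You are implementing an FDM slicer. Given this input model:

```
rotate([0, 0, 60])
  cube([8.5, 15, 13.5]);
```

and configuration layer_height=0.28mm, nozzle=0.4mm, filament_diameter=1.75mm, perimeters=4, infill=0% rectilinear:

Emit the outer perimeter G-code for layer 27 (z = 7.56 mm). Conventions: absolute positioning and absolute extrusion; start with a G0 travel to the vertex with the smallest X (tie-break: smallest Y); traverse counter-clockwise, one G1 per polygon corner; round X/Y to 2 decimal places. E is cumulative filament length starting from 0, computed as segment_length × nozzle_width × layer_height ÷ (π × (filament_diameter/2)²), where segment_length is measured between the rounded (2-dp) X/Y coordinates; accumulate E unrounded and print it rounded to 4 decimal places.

At z = 7.56 mm: the cube (footprint 8.5×15) is included at this height; (whole slice rotated 60° about Z — lengths, areas and connectivity unchanged). The outline is a single polygon with 4 vertices. Extrusion per mm of travel: 0.4 × 0.28 / (π × 0.875²) = 0.046564. Accumulating E over each segment gives final E = 2.1884.

G0 X-12.99 Y7.50 Z7.56
G1 X0.00 Y0.00 E0.6984
G1 X4.25 Y7.36 E1.0942
G1 X-8.74 Y14.86 E1.7926
G1 X-12.99 Y7.50 E2.1884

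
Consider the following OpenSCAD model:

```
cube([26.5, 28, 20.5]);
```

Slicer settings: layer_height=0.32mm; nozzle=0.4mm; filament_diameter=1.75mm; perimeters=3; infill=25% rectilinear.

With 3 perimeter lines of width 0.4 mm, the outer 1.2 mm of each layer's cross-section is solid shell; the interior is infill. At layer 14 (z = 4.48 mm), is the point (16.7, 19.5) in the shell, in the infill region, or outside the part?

At z = 4.48 mm: the cube (footprint 26.5×28) is included at this height. Overall, the cross-section is a single solid region. The nearest boundary edge runs (26.50, 28.00)→(0.00, 28.00); distance from the point to it = 8.50 mm. The point is inside the cross-section and 8.50 mm from the nearest boundary — more than the 1.2 mm shell width (3 × 0.4), so it's in the infill interior.

infill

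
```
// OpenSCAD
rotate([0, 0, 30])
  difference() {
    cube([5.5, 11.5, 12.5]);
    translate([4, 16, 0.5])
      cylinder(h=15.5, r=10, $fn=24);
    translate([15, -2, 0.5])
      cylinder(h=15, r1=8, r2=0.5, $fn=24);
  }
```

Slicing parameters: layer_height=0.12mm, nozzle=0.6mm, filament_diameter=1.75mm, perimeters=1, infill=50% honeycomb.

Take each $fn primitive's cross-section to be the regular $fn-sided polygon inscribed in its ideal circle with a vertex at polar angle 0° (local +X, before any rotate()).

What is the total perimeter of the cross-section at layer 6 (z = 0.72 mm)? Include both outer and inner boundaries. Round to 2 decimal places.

At z = 0.72 mm: the 5.5×11.5 cube contributes its full rectangle (perimeter 34.00 mm); the r=10 cylinder at (4, 16) contributes a regular 24-gon of circumradius 10 (perimeter = 2·24·10.000·sin(180°/24) = 62.65 mm); the cone at (15, -2) contributes a regular 24-gon of circumradius 7.890 (interpolated between r1=8 and r2=0.5 at t=0.015) (perimeter = 2·24·7.890·sin(180°/24) = 49.43 mm); Taking the first minus the rest: starting from the 5.5×11.5 cube, the r=10 cylinder at (4, 16) partially overlaps it — only the 28.77 mm² overlap (of its 310.58 mm²) is removed, clipping the outline; the cone at (15, -2) misses the remaining region (no effect) — boundary = 24.27 mm; (rotated 30° about Z; rotation is an isometry so areas/perimeters/island counts are preserved). Overall, the cross-section is a single solid region. Total boundary length (outer) = 24.27 mm.

24.27 mm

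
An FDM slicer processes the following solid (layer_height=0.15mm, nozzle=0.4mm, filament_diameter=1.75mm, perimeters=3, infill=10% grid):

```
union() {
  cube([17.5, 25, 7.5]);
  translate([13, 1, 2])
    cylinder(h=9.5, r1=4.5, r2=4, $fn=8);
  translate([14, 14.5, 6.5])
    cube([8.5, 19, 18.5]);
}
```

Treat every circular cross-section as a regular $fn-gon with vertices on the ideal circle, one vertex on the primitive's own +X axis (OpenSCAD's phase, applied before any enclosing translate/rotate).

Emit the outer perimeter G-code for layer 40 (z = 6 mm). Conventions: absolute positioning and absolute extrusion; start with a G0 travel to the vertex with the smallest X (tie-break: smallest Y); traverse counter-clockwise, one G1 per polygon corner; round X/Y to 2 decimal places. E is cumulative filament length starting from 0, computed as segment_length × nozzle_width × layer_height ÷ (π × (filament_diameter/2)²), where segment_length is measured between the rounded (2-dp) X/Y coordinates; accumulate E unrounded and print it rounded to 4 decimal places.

At z = 6 mm: the 17.5×25 cube contributes its full rectangle; the cone at (13, 1): at t=0.421 of its height the radius interpolates to r₁+(r₂−r₁)t = 4.289, giving a regular 8-gon of that circumradius; the cube at (14, 14.5) does not reach this height (z outside [6.5, 25]); Merging all regions: the regions partially overlap (shared area 34.19 mm²), so overlapping operands fuse into one piece — 1 connected region. The outline is a single polygon with 9 vertices. Extrusion per mm of travel: 0.4 × 0.15 / (π × 0.875²) = 0.024945. Accumulating E over each segment gives final E = 2.2003.

G0 X0.00 Y0.00 Z6.00
G1 X9.12 Y0.00 E0.2275
G1 X9.97 Y-2.03 E0.2824
G1 X13.00 Y-3.29 E0.3643
G1 X16.03 Y-2.03 E0.4461
G1 X16.88 Y0.00 E0.5010
G1 X17.50 Y0.00 E0.5165
G1 X17.50 Y25.00 E1.1401
G1 X0.00 Y25.00 E1.5766
G1 X0.00 Y0.00 E2.2003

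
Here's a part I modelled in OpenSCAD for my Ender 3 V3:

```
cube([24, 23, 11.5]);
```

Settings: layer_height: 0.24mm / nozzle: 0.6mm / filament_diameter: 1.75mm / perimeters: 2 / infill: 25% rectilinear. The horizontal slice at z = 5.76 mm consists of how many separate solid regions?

At z = 5.76 mm: the cube (footprint 24×23) is included at this height. The result has 1 disconnected region.

1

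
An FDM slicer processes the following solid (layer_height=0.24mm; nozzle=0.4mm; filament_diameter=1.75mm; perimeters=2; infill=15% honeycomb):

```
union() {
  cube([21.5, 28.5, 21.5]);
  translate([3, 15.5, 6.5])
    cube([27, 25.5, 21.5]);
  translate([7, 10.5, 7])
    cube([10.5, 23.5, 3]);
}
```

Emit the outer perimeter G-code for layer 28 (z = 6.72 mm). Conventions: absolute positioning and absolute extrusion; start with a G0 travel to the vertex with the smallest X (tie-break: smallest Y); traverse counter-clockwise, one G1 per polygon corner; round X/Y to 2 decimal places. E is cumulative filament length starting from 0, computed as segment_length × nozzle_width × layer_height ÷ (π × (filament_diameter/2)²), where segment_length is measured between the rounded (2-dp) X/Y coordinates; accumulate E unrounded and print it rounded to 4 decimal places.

G0 X0.00 Y0.00 Z6.72
G1 X21.50 Y0.00 E0.8581
G1 X21.50 Y15.50 E1.4767
G1 X30.00 Y15.50 E1.8160
G1 X30.00 Y41.00 E2.8338
G1 X3.00 Y41.00 E3.9114
G1 X3.00 Y28.50 E4.4103
G1 X0.00 Y28.50 E4.5300
G1 X0.00 Y0.00 E5.6675

At z = 6.72 mm: the 21.5×28.5 cube contributes its full rectangle; the cube at (3, 15.5) (footprint 27×25.5) is included at this height; the cube at (7, 10.5) is not intersected at this z (z outside [7, 10]); Taking the union: the regions partially overlap (shared area 240.50 mm²), so overlapping operands fuse into one piece — 1 connected region. The outline is a single polygon with 8 vertices. Extrusion per mm of travel: 0.4 × 0.24 / (π × 0.875²) = 0.039912. Accumulating E over each segment gives final E = 5.6675.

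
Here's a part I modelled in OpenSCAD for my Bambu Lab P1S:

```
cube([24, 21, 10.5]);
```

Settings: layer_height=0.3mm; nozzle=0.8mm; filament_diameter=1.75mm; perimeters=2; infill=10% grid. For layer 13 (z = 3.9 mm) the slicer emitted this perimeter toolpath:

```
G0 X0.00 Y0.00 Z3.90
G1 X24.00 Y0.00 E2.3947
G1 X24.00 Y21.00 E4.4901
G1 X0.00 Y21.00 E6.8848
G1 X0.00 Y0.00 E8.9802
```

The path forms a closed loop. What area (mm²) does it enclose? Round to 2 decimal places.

504.00 mm²

Apply the shoelace formula to the sequence of (X, Y) vertices; enclosed area = 504.00 mm².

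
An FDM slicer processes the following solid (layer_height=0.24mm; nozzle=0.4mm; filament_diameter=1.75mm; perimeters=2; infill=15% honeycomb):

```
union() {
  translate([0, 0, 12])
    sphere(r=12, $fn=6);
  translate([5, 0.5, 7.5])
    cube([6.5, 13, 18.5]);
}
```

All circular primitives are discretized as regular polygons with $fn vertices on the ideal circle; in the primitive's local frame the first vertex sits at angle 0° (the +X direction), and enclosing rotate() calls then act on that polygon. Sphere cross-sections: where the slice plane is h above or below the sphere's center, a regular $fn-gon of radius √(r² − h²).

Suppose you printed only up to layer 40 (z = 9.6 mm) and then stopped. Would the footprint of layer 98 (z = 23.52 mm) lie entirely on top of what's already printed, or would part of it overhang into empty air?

entirely on top

Compare the two slices. At z = 9.6: the r=12 sphere slices to a regular 6-gon of circumradius 11.758 (√(r²−h²) with h=2.4 from center) (area = (6/2)·11.758²·sin(360°/6) = 359.16 mm²); the 6.5×13 cube at (5, 0.5) contributes its full rectangle (area 84.50 mm²); Merging all regions: the regions partially overlap — summed areas 443.66 mm² minus the doubly-counted overlap 35.57 mm² gives 408.09 mm² — area = 408.09 mm². At z = 23.52: the r=12 sphere contributes a regular 6-gon of circumradius √(12²−11.52²) = 3.360 (area = (6/2)·3.360²·sin(360°/6) = 29.33 mm²); the 6.5×13 cube at (5, 0.5) contributes its full rectangle (area 84.50 mm²); Taking the union: the 2 present regions are separate (no shared area or edge), so areas and boundary lengths simply add and each stays a separate island — area = 113.83 mm². Checking containment: the cross-section at z = 23.52 is a subset of the cross-section at z = 9.6.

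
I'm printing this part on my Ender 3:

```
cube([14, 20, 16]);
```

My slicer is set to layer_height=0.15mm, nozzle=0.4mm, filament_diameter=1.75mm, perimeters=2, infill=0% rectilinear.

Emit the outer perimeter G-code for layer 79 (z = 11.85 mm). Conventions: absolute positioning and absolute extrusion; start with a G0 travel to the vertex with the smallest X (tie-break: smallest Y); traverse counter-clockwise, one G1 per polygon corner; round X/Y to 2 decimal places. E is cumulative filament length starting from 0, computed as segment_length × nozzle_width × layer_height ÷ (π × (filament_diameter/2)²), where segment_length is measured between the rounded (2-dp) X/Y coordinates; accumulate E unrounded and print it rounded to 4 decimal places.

G0 X0.00 Y0.00 Z11.85
G1 X14.00 Y0.00 E0.3492
G1 X14.00 Y20.00 E0.8481
G1 X0.00 Y20.00 E1.1974
G1 X0.00 Y0.00 E1.6963

At z = 11.85 mm: the cube is present — its section is the full 14×20 rectangle. The outline is a single polygon with 4 vertices. Extrusion per mm of travel: 0.4 × 0.15 / (π × 0.875²) = 0.024945. Accumulating E over each segment gives final E = 1.6963.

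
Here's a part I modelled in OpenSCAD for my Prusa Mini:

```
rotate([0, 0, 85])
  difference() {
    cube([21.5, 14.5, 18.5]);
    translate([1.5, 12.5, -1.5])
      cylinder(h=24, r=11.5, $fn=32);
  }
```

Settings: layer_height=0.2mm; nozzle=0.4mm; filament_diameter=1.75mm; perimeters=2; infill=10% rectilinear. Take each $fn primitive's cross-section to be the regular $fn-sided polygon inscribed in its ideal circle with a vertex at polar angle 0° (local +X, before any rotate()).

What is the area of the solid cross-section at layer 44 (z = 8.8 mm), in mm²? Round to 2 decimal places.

At z = 8.8 mm: the cube is present — its section is the full 21.5×14.5 rectangle (area 311.75 mm²); the r=11.5 cylinder at (1.5, 12.5) contributes a regular 32-gon of circumradius 11.5 (area = (32/2)·11.500²·sin(360°/32) = 412.81 mm²); After the difference (first − rest): starting from the 21.5×14.5 cube (311.75 mm²), the r=11.5 cylinder at (1.5, 12.5) partially overlaps it — only the 146.14 mm² overlap (of its 412.81 mm²) is removed, clipping the outline — area = 165.61 mm²; (rotated 85° about Z; rotation is an isometry so areas/perimeters/island counts are preserved). Overall, the cross-section is a single solid region. Net area = 165.61 mm².

165.61 mm²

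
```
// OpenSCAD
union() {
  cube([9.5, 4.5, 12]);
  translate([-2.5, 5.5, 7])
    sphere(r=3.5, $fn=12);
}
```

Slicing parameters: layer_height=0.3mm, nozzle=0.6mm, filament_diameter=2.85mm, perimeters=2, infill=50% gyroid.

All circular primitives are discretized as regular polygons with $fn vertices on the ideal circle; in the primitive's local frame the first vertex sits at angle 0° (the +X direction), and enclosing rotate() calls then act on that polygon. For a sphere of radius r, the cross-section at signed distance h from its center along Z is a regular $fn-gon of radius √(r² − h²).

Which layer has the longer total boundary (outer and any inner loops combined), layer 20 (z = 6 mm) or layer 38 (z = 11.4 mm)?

layer 20 (z = 6 mm)

Layer 20 (z = 6): the 9.5×4.5 cube contributes its full rectangle (perimeter 28.00 mm); the r=3.5 sphere at (-2.5, 5.5) contributes a regular 12-gon of circumradius √(3.5²−1²) = 3.354 (perimeter = 2·12·3.354·sin(180°/12) = 20.83 mm); Merging all regions: the regions partially overlap (shared area 0.42 mm²), so the edge portions inside another operand are dropped and the merged outline is re-measured after clipping — boundary = 45.89 mm. So its perimeter = 45.89 mm. Layer 38 (z = 11.4): the cube (footprint 9.5×4.5) is included at this height (perimeter 28.00 mm); the sphere at (-2.5, 5.5) does not reach this height (|z−center|=4.400 > r=3.5); Merging all regions: only the 9.5×4.5 cube is present, so the union is just that shape — boundary = 28.00 mm. So its perimeter = 28.00 mm. Layer 20 is larger (45.89 vs 28.00 mm).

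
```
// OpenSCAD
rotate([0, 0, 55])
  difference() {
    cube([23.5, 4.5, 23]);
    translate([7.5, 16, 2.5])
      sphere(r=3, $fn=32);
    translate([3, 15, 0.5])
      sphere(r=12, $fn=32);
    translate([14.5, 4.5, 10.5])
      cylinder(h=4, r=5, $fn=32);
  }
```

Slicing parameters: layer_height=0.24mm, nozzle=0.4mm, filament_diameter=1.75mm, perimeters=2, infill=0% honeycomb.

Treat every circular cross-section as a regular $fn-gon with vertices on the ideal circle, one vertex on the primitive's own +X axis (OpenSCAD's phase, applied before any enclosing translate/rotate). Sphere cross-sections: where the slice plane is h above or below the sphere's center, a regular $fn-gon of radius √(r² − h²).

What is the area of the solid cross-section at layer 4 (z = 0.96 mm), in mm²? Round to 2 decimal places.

96.16 mm²

At z = 0.96 mm: the 23.5×4.5 cube contributes its full rectangle (area 105.75 mm²); the r=3 sphere at (7.5, 16) contributes a regular 32-gon of circumradius √(3²−1.54²) = 2.575 (area = (32/2)·2.575²·sin(360°/32) = 20.69 mm²); the r=12 sphere at (3, 15) slices to a regular 32-gon of circumradius 11.991 (√(r²−h²) with h=0.46 from center) (area = (32/2)·11.991²·sin(360°/32) = 448.83 mm²); the cylinder at (14.5, 4.5) is not intersected at this z (z outside [10.5, 14.5]); After the difference (first − rest): starting from the 23.5×4.5 cube (105.75 mm²), the r=3 sphere at (7.5, 16) misses the remaining region (no effect); the r=12 sphere at (3, 15) partially overlaps it — only the 9.59 mm² overlap (of its 448.83 mm²) is removed, clipping the outline — area = 96.16 mm²; (rotated 55° about Z; rotation is an isometry so areas/perimeters/island counts are preserved). Overall, the cross-section is a single solid region. Net area = 96.16 mm².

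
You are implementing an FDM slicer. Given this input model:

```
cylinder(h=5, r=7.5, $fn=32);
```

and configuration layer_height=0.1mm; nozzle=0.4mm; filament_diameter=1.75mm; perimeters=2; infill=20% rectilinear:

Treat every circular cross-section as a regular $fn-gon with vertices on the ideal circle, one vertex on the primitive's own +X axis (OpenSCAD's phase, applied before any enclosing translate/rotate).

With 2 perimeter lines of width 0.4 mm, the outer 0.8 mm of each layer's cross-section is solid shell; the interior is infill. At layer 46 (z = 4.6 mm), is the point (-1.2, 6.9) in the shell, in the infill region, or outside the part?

shell

At z = 4.6 mm: the cylinder: section is a regular 32-gon, circumradius r=7.5. Overall, the cross-section is a single solid region. The nearest boundary edge runs (0.00, 7.50)→(-1.46, 7.36); distance from the point to it = 0.48 mm. The point is inside the cross-section, 0.48 mm from the nearest boundary — within the 0.8 mm shell band (2 × 0.4).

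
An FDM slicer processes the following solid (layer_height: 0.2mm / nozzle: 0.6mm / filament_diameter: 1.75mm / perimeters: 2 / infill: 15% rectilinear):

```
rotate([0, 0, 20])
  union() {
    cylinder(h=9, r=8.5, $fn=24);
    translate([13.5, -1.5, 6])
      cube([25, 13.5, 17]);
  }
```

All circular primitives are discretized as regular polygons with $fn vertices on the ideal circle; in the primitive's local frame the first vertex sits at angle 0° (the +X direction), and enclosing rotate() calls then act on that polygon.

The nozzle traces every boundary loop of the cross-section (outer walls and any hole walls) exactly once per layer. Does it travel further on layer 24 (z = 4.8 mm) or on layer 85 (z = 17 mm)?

Layer 24 (z = 4.8): the cylinder: section is a regular 24-gon, circumradius r=8.5 (perimeter = 2·24·8.500·sin(180°/24) = 53.25 mm); the cube at (13.5, -1.5) is absent (z outside [6, 23]); Combining (union): only the r=8.5 cylinder is present, so the union is just that shape — boundary = 53.25 mm; (rotated 20° about Z; rotation is an isometry so areas/perimeters/island counts are preserved). So its perimeter = 53.25 mm. Layer 85 (z = 17): the cylinder does not reach this height (z outside [0, 9]); the cube at (13.5, -1.5) (footprint 25×13.5) is included at this height (perimeter 77.00 mm); Taking the union: only the 25×13.5 cube at (13.5, -1.5) is present, so the union is just that shape — boundary = 77.00 mm; (rotated 20° about Z; rotation is an isometry so areas/perimeters/island counts are preserved). So its perimeter = 77.00 mm. Layer 85 is larger (77.00 vs 53.25 mm).

layer 85 (z = 17 mm)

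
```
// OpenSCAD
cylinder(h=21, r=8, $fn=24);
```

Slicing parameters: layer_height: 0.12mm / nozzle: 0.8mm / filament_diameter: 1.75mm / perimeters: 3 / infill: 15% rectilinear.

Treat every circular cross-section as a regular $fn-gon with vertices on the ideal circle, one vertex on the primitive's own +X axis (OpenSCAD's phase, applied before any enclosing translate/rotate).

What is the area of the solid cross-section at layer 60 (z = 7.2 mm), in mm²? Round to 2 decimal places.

At z = 7.2 mm: the r=8 cylinder gives a regular 24-gon of circumradius 8 (constant along its height) (area = (24/2)·8.000²·sin(360°/24) = 198.77 mm²). Overall, the cross-section is a single solid region. Net area = 198.77 mm².

198.77 mm²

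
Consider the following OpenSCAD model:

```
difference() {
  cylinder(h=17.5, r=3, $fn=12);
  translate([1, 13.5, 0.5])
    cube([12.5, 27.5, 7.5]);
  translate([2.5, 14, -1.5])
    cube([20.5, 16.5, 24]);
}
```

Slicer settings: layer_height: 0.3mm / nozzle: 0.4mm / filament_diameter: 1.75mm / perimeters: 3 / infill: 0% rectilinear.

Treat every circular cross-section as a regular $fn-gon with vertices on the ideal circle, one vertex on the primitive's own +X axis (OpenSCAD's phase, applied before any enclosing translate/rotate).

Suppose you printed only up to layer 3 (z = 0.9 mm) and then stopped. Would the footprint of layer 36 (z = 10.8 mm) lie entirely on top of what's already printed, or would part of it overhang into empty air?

Compare the two slices. At z = 0.9: the r=3 cylinder gives a regular 12-gon of circumradius 3 (constant along its height) (area = (12/2)·3.000²·sin(360°/12) = 27.00 mm²); the cube at (1, 13.5) is present — its section is the full 12.5×27.5 rectangle (area 343.75 mm²); the 20.5×16.5 cube at (2.5, 14) contributes its full rectangle (area 338.25 mm²); Subtracting the remaining from the first: starting from the r=3 cylinder (27.00 mm²), the 12.5×27.5 cube at (1, 13.5) misses the remaining region (no effect); the 20.5×16.5 cube at (2.5, 14) misses the remaining region (no effect) — area = 27.00 mm². At z = 10.8: the r=3 cylinder contributes a regular 12-gon of circumradius 3 (area = (12/2)·3.000²·sin(360°/12) = 27.00 mm²); the cube at (1, 13.5) is absent (z outside [0.5, 8]); the 20.5×16.5 cube at (2.5, 14) contributes its full rectangle (area 338.25 mm²); After the difference (first − rest): starting from the r=3 cylinder (27.00 mm²), the 20.5×16.5 cube at (2.5, 14) misses the remaining region (no effect) — area = 27.00 mm². Checking containment: the cross-section at z = 10.8 is a subset of the cross-section at z = 0.9.

entirely on top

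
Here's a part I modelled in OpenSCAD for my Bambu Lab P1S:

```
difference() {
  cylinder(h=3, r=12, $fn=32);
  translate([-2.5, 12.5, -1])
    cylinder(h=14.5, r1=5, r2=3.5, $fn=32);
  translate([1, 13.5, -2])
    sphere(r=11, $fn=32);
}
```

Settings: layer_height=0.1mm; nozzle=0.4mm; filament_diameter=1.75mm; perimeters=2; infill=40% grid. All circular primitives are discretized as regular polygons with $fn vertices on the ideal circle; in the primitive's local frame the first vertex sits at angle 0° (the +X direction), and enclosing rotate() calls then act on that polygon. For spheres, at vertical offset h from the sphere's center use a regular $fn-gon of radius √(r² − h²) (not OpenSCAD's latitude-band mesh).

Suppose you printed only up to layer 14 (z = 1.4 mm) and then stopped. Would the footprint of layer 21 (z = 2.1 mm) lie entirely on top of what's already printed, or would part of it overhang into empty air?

Compare the two slices. At z = 1.4: the cylinder: section is a regular 32-gon, circumradius r=12 (area = (32/2)·12.000²·sin(360°/32) = 449.49 mm²); the cone at (-2.5, 12.5): at t=0.166 of its height the radius interpolates to r₁+(r₂−r₁)t = 4.752, giving a regular 32-gon of that circumradius (area = (32/2)·4.752²·sin(360°/32) = 70.48 mm²); the sphere at (1, 13.5): section is a regular 32-gon, circumradius = √(r²−h²) = √(11²−3.4²) = 10.461 (area = (32/2)·10.461²·sin(360°/32) = 341.61 mm²); After the difference (first − rest): starting from the r=12 cylinder (449.49 mm²), the cone at (-2.5, 12.5) partially overlaps it — only the 25.10 mm² overlap (of its 70.48 mm²) is removed, clipping the outline; the r=11 sphere at (1, 13.5) partially overlaps it — only the 84.67 mm² overlap (of its 341.61 mm²) is removed, clipping the outline — area = 339.72 mm². At z = 2.1: the r=12 cylinder gives a regular 32-gon of circumradius 12 (constant along its height) (area = (32/2)·12.000²·sin(360°/32) = 449.49 mm²); the cone at (-2.5, 12.5): at t=0.214 of its height the radius interpolates to r₁+(r₂−r₁)t = 4.679, giving a regular 32-gon of that circumradius (area = (32/2)·4.679²·sin(360°/32) = 68.35 mm²); the sphere at (1, 13.5): section is a regular 32-gon, circumradius = √(r²−h²) = √(11²−4.1²) = 10.207 (area = (32/2)·10.207²·sin(360°/32) = 325.22 mm²); After the difference (first − rest): starting from the r=12 cylinder (449.49 mm²), the cone at (-2.5, 12.5) partially overlaps it — only the 24.27 mm² overlap (of its 68.35 mm²) is removed, clipping the outline; the r=11 sphere at (1, 13.5) partially overlaps it — only the 80.19 mm² overlap (of its 325.22 mm²) is removed, clipping the outline — area = 345.03 mm². Checking containment: at z = 2.1 the cross-section extends beyond the z = 1.4 cross-section by about 5.31 mm².

part overhangs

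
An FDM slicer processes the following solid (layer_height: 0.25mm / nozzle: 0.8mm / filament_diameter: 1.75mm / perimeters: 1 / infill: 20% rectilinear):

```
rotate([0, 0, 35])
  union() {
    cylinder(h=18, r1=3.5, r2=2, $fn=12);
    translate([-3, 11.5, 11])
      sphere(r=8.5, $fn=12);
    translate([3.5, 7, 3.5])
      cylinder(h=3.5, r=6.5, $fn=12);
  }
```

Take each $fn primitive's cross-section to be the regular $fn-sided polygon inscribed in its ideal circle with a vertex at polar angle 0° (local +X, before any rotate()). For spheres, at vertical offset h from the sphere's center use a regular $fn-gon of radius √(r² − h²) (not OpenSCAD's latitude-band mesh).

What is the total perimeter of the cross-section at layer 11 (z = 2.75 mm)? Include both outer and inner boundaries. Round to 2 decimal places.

At z = 2.75 mm: the cone (r1=3.5→r2=2) has section circumradius 3.271 here — a regular 12-gon (perimeter = 2·12·3.271·sin(180°/12) = 20.32 mm); the r=8.5 sphere at (-3, 11.5) contributes a regular 12-gon of circumradius √(8.5²−8.25²) = 2.046 (perimeter = 2·12·2.046·sin(180°/12) = 12.71 mm); the cylinder at (3.5, 7) is absent (z outside [3.5, 7]); Combining (union): the 2 present regions are separate (no shared area or edge), so areas and boundary lengths simply add and each stays a separate island — boundary = 33.03 mm; (rotated 35° about Z; rotation is an isometry so areas/perimeters/island counts are preserved). Overall, the cross-section has 2 separate islands. Total boundary length (outer) = 33.03 mm.

33.03 mm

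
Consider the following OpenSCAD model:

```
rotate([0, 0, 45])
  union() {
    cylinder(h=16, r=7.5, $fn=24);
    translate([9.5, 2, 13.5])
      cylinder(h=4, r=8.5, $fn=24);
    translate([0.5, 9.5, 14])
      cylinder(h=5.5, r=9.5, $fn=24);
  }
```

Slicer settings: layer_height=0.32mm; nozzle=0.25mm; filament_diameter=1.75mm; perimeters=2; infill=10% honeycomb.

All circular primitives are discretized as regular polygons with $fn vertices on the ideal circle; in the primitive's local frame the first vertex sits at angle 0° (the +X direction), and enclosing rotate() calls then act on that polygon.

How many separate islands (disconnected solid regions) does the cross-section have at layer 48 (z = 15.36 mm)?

1

At z = 15.36 mm: the r=7.5 cylinder contributes a regular 24-gon of circumradius 7.5; the cylinder at (9.5, 2): section is a regular 24-gon, circumradius r=8.5; the cylinder at (0.5, 9.5): section is a regular 24-gon, circumradius r=9.5; Combining (union): the regions partially overlap (shared area 157.40 mm²), so overlapping operands fuse into one piece — 1 connected region; (rotated 45° about Z; rotation is an isometry so areas/perimeters/island counts are preserved). Overall, the cross-section is a single solid region. Island count = 1.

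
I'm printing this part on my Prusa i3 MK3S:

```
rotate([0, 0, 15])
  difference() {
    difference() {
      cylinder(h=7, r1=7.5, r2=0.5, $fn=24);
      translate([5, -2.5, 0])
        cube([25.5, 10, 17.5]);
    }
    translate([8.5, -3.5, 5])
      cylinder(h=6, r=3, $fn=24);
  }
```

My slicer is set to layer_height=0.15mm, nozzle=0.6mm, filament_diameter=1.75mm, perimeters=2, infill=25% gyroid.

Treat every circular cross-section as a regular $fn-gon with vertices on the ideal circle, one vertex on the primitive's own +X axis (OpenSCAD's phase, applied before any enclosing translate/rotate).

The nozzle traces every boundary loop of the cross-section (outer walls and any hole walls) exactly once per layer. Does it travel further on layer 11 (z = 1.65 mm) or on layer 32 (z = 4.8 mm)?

Layer 11 (z = 1.65): the cone: at t=0.236 of its height the radius interpolates to r₁+(r₂−r₁)t = 5.850, giving a regular 24-gon of that circumradius (perimeter = 2·24·5.850·sin(180°/24) = 36.65 mm); the cube at (5, -2.5) is present — its section is the full 25.5×10 rectangle (perimeter 71.00 mm); Taking the first minus the rest: starting from the cone, the 25.5×10 cube at (5, -2.5) partially overlaps it — only the 3.22 mm² overlap (of its 255.00 mm²) is removed, clipping the outline — boundary = 36.65 mm; the cylinder at (8.5, -3.5) does not reach this height (z outside [5, 11]); After the difference (first − rest): none of the subtracted shapes is present at this height, so that combined region is unchanged — boundary = 36.65 mm; (rotated 15° about Z; rotation is an isometry so areas/perimeters/island counts are preserved). So its perimeter = 36.65 mm. Layer 32 (z = 4.8): the cone (r1=7.5→r2=0.5) has section circumradius 2.700 here — a regular 24-gon (perimeter = 2·24·2.700·sin(180°/24) = 16.92 mm); the 25.5×10 cube at (5, -2.5) contributes its full rectangle (perimeter 71.00 mm); Subtracting the remaining from the first: starting from the cone, the 25.5×10 cube at (5, -2.5) misses the remaining region (no effect) — boundary = 16.92 mm; the cylinder at (8.5, -3.5) does not reach this height (z outside [5, 11]); Taking the first minus the rest: none of the subtracted shapes is present at this height, so the result so far is unchanged — boundary = 16.92 mm; (whole slice rotated 15° about Z — lengths, areas and connectivity unchanged). So its perimeter = 16.92 mm. Layer 11 is larger (36.65 vs 16.92 mm).

layer 11 (z = 1.65 mm)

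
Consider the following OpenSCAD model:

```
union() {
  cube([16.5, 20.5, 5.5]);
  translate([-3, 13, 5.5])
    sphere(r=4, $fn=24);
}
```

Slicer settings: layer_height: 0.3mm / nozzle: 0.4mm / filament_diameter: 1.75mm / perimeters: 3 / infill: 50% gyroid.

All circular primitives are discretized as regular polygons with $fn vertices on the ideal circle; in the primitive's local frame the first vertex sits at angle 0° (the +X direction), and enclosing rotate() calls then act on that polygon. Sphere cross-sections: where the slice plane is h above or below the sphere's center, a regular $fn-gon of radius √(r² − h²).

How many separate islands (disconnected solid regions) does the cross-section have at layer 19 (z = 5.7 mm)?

1

At z = 5.7 mm: the cube is absent (z outside [0, 5.5]); the r=4 sphere at (-3, 13) contributes a regular 24-gon of circumradius √(4²−0.2²) = 3.995; Merging all regions: only the r=4 sphere at (-3, 13) is present, so the union is just that shape — 1 connected region. Overall, the cross-section is a single solid region. Island count = 1.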